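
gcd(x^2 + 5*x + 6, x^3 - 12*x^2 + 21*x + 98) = x + 2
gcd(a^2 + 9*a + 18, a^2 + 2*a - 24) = a + 6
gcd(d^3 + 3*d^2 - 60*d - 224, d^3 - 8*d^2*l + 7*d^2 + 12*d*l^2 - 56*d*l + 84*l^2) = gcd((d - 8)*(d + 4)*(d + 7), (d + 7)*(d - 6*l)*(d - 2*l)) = d + 7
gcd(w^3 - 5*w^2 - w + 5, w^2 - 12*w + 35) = w - 5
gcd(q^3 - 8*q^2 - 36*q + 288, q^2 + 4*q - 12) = q + 6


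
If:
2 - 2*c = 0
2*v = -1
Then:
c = 1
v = -1/2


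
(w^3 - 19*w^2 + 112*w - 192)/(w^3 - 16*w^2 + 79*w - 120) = (w - 8)/(w - 5)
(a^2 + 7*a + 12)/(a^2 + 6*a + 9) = (a + 4)/(a + 3)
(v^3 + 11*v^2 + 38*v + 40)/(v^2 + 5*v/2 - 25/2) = 2*(v^2 + 6*v + 8)/(2*v - 5)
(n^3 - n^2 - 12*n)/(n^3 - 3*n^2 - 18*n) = (n - 4)/(n - 6)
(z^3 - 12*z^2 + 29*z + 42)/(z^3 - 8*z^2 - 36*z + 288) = (z^2 - 6*z - 7)/(z^2 - 2*z - 48)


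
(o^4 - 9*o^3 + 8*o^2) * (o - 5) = o^5 - 14*o^4 + 53*o^3 - 40*o^2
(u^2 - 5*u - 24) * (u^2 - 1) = u^4 - 5*u^3 - 25*u^2 + 5*u + 24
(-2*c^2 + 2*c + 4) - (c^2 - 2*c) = -3*c^2 + 4*c + 4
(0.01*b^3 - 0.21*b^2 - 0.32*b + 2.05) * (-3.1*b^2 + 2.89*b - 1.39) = -0.031*b^5 + 0.6799*b^4 + 0.3712*b^3 - 6.9879*b^2 + 6.3693*b - 2.8495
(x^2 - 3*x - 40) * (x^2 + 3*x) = x^4 - 49*x^2 - 120*x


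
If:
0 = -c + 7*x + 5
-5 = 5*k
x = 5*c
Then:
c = -5/34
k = -1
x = -25/34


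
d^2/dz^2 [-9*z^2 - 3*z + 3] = -18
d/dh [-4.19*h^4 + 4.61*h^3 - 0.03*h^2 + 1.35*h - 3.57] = -16.76*h^3 + 13.83*h^2 - 0.06*h + 1.35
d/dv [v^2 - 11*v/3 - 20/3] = 2*v - 11/3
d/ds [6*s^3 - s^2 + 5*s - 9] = 18*s^2 - 2*s + 5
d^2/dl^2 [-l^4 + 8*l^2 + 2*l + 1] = 16 - 12*l^2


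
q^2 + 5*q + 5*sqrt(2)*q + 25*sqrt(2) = (q + 5)*(q + 5*sqrt(2))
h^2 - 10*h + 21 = (h - 7)*(h - 3)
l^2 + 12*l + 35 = (l + 5)*(l + 7)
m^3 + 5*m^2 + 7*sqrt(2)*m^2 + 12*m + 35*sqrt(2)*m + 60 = (m + 5)*(m + sqrt(2))*(m + 6*sqrt(2))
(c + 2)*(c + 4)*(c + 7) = c^3 + 13*c^2 + 50*c + 56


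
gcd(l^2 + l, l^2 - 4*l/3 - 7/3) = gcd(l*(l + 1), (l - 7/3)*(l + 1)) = l + 1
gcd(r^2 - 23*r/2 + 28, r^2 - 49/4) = r - 7/2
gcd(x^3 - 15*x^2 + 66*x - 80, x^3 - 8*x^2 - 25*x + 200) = x^2 - 13*x + 40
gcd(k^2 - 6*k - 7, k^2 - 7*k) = k - 7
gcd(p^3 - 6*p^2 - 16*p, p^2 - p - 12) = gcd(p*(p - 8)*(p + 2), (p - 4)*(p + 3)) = 1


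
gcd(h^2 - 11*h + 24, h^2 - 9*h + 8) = h - 8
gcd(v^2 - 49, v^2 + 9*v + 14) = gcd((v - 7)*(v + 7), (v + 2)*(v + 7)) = v + 7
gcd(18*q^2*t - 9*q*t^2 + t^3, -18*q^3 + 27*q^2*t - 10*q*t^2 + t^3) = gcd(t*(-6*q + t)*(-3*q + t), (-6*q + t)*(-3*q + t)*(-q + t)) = 18*q^2 - 9*q*t + t^2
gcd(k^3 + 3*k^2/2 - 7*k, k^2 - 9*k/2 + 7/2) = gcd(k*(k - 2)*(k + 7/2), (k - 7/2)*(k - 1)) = 1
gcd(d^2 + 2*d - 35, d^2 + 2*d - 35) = d^2 + 2*d - 35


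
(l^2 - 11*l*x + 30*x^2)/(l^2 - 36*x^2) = (l - 5*x)/(l + 6*x)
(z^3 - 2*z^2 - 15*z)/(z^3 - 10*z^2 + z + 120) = z/(z - 8)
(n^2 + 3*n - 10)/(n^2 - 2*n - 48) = (-n^2 - 3*n + 10)/(-n^2 + 2*n + 48)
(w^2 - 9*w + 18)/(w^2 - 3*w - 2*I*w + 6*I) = (w - 6)/(w - 2*I)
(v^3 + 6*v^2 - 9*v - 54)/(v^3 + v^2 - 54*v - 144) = (v - 3)/(v - 8)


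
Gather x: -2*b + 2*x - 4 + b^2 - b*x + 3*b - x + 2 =b^2 + b + x*(1 - b) - 2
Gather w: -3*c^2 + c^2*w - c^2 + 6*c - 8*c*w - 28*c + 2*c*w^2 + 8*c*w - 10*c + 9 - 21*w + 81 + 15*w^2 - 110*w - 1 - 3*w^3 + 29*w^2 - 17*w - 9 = -4*c^2 - 32*c - 3*w^3 + w^2*(2*c + 44) + w*(c^2 - 148) + 80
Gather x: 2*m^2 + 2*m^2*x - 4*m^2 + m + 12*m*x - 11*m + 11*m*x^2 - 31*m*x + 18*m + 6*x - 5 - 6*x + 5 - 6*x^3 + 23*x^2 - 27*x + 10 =-2*m^2 + 8*m - 6*x^3 + x^2*(11*m + 23) + x*(2*m^2 - 19*m - 27) + 10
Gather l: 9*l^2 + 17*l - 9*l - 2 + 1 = 9*l^2 + 8*l - 1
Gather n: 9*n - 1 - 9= 9*n - 10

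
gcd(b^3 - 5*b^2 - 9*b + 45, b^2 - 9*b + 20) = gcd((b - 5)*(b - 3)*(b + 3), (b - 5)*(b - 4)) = b - 5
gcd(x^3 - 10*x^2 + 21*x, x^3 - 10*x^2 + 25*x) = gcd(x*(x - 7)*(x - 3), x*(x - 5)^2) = x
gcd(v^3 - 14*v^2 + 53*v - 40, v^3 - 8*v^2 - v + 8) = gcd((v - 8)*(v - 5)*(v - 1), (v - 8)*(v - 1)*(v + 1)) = v^2 - 9*v + 8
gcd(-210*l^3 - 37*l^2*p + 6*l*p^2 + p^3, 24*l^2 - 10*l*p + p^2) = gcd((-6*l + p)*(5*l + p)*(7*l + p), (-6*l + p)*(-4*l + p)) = -6*l + p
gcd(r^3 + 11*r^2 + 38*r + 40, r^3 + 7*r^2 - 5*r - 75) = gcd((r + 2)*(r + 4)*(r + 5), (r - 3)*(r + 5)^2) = r + 5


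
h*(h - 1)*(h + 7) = h^3 + 6*h^2 - 7*h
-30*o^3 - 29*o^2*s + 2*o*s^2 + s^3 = (-5*o + s)*(o + s)*(6*o + s)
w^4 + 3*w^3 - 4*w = w*(w - 1)*(w + 2)^2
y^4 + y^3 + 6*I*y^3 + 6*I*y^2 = y^2*(y + 1)*(y + 6*I)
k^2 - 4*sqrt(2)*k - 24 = (k - 6*sqrt(2))*(k + 2*sqrt(2))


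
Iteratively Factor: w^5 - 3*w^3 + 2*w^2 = (w)*(w^4 - 3*w^2 + 2*w) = w*(w + 2)*(w^3 - 2*w^2 + w) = w^2*(w + 2)*(w^2 - 2*w + 1) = w^2*(w - 1)*(w + 2)*(w - 1)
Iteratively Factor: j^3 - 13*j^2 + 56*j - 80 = (j - 5)*(j^2 - 8*j + 16) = (j - 5)*(j - 4)*(j - 4)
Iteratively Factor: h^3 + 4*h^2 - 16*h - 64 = (h - 4)*(h^2 + 8*h + 16) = (h - 4)*(h + 4)*(h + 4)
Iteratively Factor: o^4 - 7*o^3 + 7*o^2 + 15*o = (o - 3)*(o^3 - 4*o^2 - 5*o) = o*(o - 3)*(o^2 - 4*o - 5) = o*(o - 5)*(o - 3)*(o + 1)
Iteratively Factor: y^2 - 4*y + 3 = (y - 3)*(y - 1)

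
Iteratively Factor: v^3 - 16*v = (v)*(v^2 - 16) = v*(v - 4)*(v + 4)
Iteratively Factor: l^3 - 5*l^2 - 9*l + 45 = (l - 5)*(l^2 - 9) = (l - 5)*(l - 3)*(l + 3)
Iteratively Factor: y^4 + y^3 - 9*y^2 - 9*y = (y + 1)*(y^3 - 9*y) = (y - 3)*(y + 1)*(y^2 + 3*y) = y*(y - 3)*(y + 1)*(y + 3)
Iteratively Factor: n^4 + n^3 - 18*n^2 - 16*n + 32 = (n - 1)*(n^3 + 2*n^2 - 16*n - 32) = (n - 1)*(n + 2)*(n^2 - 16) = (n - 1)*(n + 2)*(n + 4)*(n - 4)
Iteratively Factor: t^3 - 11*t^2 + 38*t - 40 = (t - 5)*(t^2 - 6*t + 8) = (t - 5)*(t - 4)*(t - 2)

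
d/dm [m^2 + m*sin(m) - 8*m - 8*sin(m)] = m*cos(m) + 2*m + sin(m) - 8*cos(m) - 8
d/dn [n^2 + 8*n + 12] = 2*n + 8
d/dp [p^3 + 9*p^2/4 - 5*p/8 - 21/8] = 3*p^2 + 9*p/2 - 5/8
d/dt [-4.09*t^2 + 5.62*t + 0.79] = 5.62 - 8.18*t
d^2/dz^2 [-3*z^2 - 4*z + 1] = -6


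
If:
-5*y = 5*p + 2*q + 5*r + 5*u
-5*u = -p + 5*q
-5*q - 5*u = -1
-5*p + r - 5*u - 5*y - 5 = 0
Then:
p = 1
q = 15*y/14 + 61/28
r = 3/28 - 5*y/14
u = -15*y/14 - 277/140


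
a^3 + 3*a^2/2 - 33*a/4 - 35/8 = (a - 5/2)*(a + 1/2)*(a + 7/2)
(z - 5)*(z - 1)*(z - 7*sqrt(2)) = z^3 - 7*sqrt(2)*z^2 - 6*z^2 + 5*z + 42*sqrt(2)*z - 35*sqrt(2)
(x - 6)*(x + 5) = x^2 - x - 30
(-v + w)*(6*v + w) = -6*v^2 + 5*v*w + w^2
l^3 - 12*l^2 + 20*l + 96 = (l - 8)*(l - 6)*(l + 2)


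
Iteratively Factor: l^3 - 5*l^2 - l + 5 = (l - 1)*(l^2 - 4*l - 5) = (l - 1)*(l + 1)*(l - 5)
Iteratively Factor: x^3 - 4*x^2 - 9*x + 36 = (x - 3)*(x^2 - x - 12) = (x - 3)*(x + 3)*(x - 4)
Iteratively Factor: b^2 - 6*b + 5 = (b - 5)*(b - 1)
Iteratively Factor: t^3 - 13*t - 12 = (t + 3)*(t^2 - 3*t - 4) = (t - 4)*(t + 3)*(t + 1)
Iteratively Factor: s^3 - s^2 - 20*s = (s - 5)*(s^2 + 4*s) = s*(s - 5)*(s + 4)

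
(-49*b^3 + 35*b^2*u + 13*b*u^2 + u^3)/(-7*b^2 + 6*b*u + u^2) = 7*b + u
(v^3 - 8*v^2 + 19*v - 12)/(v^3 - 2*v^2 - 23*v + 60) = (v - 1)/(v + 5)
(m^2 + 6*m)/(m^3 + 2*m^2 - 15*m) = (m + 6)/(m^2 + 2*m - 15)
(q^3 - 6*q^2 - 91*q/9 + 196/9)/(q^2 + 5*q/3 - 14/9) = (3*q^2 - 25*q + 28)/(3*q - 2)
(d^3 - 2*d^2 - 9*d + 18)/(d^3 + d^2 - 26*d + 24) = (d^3 - 2*d^2 - 9*d + 18)/(d^3 + d^2 - 26*d + 24)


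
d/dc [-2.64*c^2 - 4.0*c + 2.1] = -5.28*c - 4.0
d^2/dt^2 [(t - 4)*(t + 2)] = 2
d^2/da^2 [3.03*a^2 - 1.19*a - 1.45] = 6.06000000000000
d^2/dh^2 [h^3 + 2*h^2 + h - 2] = 6*h + 4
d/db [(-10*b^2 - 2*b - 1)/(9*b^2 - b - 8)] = (28*b^2 + 178*b + 15)/(81*b^4 - 18*b^3 - 143*b^2 + 16*b + 64)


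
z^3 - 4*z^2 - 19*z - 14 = (z - 7)*(z + 1)*(z + 2)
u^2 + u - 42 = (u - 6)*(u + 7)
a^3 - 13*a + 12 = (a - 3)*(a - 1)*(a + 4)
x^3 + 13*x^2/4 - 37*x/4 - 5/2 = (x - 2)*(x + 1/4)*(x + 5)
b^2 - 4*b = b*(b - 4)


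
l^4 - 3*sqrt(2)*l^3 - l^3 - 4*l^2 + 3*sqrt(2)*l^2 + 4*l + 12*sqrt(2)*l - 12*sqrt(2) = (l - 2)*(l - 1)*(l + 2)*(l - 3*sqrt(2))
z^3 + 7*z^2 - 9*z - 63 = (z - 3)*(z + 3)*(z + 7)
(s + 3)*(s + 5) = s^2 + 8*s + 15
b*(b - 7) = b^2 - 7*b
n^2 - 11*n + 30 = (n - 6)*(n - 5)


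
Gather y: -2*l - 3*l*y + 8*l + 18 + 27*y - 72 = 6*l + y*(27 - 3*l) - 54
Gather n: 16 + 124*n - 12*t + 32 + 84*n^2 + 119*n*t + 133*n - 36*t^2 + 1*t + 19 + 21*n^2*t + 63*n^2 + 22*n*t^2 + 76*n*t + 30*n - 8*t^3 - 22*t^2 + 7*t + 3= n^2*(21*t + 147) + n*(22*t^2 + 195*t + 287) - 8*t^3 - 58*t^2 - 4*t + 70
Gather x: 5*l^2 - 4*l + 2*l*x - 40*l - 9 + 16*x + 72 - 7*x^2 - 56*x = 5*l^2 - 44*l - 7*x^2 + x*(2*l - 40) + 63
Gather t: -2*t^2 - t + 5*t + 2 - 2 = -2*t^2 + 4*t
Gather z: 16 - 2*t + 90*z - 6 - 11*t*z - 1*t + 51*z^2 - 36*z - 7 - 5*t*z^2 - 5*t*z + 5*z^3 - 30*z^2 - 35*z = -3*t + 5*z^3 + z^2*(21 - 5*t) + z*(19 - 16*t) + 3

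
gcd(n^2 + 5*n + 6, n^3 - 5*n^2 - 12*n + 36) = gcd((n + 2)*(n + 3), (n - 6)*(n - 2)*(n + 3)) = n + 3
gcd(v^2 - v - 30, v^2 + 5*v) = v + 5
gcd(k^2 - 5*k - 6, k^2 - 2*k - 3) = k + 1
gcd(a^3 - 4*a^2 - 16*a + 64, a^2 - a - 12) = a - 4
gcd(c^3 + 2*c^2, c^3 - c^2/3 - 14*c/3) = c^2 + 2*c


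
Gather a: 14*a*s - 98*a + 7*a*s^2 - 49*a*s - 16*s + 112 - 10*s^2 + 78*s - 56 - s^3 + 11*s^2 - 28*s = a*(7*s^2 - 35*s - 98) - s^3 + s^2 + 34*s + 56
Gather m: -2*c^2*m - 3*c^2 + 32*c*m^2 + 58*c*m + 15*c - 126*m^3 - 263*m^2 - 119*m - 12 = -3*c^2 + 15*c - 126*m^3 + m^2*(32*c - 263) + m*(-2*c^2 + 58*c - 119) - 12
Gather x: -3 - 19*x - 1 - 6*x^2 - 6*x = -6*x^2 - 25*x - 4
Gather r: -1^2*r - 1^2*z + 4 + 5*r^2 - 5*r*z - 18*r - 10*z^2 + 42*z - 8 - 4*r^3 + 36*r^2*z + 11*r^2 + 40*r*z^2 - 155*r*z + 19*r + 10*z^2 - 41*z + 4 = -4*r^3 + r^2*(36*z + 16) + r*(40*z^2 - 160*z)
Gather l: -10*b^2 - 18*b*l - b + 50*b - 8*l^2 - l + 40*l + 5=-10*b^2 + 49*b - 8*l^2 + l*(39 - 18*b) + 5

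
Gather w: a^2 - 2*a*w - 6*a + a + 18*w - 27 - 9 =a^2 - 5*a + w*(18 - 2*a) - 36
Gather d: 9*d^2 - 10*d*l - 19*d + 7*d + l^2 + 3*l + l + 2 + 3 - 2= 9*d^2 + d*(-10*l - 12) + l^2 + 4*l + 3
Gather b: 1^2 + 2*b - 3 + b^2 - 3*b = b^2 - b - 2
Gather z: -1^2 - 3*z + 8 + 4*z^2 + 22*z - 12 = 4*z^2 + 19*z - 5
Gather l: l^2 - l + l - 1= l^2 - 1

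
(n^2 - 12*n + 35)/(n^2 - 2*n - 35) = (n - 5)/(n + 5)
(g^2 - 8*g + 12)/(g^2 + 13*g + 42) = (g^2 - 8*g + 12)/(g^2 + 13*g + 42)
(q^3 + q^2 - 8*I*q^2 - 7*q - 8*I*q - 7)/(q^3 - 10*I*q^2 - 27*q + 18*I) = (q^2 + q*(1 - 7*I) - 7*I)/(q^2 - 9*I*q - 18)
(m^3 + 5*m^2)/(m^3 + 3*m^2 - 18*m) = m*(m + 5)/(m^2 + 3*m - 18)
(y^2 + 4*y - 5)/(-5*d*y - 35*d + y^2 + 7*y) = (-y^2 - 4*y + 5)/(5*d*y + 35*d - y^2 - 7*y)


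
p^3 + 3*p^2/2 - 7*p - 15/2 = (p - 5/2)*(p + 1)*(p + 3)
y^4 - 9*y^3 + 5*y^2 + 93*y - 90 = (y - 6)*(y - 5)*(y - 1)*(y + 3)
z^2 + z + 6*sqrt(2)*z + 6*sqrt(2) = (z + 1)*(z + 6*sqrt(2))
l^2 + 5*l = l*(l + 5)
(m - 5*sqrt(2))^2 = m^2 - 10*sqrt(2)*m + 50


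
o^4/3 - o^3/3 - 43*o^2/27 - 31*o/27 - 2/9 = (o/3 + 1/3)*(o - 3)*(o + 1/3)*(o + 2/3)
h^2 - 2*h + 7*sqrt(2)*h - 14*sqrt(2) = (h - 2)*(h + 7*sqrt(2))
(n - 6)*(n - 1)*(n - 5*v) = n^3 - 5*n^2*v - 7*n^2 + 35*n*v + 6*n - 30*v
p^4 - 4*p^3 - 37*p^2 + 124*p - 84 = (p - 7)*(p - 2)*(p - 1)*(p + 6)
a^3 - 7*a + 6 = (a - 2)*(a - 1)*(a + 3)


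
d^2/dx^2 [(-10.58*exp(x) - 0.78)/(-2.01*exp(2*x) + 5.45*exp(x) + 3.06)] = (42.7442579999999*exp(4*x) + 128.503722*exp(3*x) + 364.806558*exp(2*x) - 134.084838*exp(x) + 86.058828)*exp(x)/(8.120601*exp(6*x) - 66.055635*exp(5*x) + 142.017957*exp(4*x) + 39.2459949999999*exp(3*x) - 216.206442*exp(2*x) - 153.09486*exp(x) - 28.652616)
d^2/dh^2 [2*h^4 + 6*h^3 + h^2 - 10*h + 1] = 24*h^2 + 36*h + 2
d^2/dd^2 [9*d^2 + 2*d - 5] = 18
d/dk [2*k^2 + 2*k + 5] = 4*k + 2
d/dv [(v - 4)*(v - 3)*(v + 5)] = 3*v^2 - 4*v - 23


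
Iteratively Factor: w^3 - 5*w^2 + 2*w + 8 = (w - 2)*(w^2 - 3*w - 4) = (w - 4)*(w - 2)*(w + 1)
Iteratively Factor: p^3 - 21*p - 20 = (p - 5)*(p^2 + 5*p + 4) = (p - 5)*(p + 4)*(p + 1)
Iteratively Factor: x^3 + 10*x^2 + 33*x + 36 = (x + 3)*(x^2 + 7*x + 12) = (x + 3)*(x + 4)*(x + 3)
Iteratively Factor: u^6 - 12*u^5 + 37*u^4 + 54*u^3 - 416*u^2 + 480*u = (u)*(u^5 - 12*u^4 + 37*u^3 + 54*u^2 - 416*u + 480) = u*(u - 5)*(u^4 - 7*u^3 + 2*u^2 + 64*u - 96) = u*(u - 5)*(u - 2)*(u^3 - 5*u^2 - 8*u + 48) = u*(u - 5)*(u - 4)*(u - 2)*(u^2 - u - 12) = u*(u - 5)*(u - 4)^2*(u - 2)*(u + 3)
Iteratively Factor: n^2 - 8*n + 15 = (n - 3)*(n - 5)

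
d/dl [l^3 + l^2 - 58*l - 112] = 3*l^2 + 2*l - 58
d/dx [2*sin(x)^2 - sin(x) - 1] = (4*sin(x) - 1)*cos(x)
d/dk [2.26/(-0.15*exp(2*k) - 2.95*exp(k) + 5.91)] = (0.678*exp(k) + 6.667)*exp(k)/(0.15*exp(2*k) + 2.95*exp(k) - 5.91)^2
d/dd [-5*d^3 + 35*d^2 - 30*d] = -15*d^2 + 70*d - 30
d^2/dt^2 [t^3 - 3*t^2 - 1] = 6*t - 6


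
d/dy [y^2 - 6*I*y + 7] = 2*y - 6*I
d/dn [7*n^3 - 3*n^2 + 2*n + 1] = 21*n^2 - 6*n + 2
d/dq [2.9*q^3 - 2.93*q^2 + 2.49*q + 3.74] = 8.7*q^2 - 5.86*q + 2.49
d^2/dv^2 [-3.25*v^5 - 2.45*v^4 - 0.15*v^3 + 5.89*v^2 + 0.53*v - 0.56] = -65.0*v^3 - 29.4*v^2 - 0.9*v + 11.78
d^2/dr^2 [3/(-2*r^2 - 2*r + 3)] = 12*(2*r^2 + 2*r - 2*(2*r + 1)^2 - 3)/(2*r^2 + 2*r - 3)^3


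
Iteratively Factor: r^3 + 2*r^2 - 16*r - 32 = (r - 4)*(r^2 + 6*r + 8) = (r - 4)*(r + 4)*(r + 2)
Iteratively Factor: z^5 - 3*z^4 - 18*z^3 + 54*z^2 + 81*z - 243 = (z - 3)*(z^4 - 18*z^2 + 81) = (z - 3)*(z + 3)*(z^3 - 3*z^2 - 9*z + 27) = (z - 3)*(z + 3)^2*(z^2 - 6*z + 9) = (z - 3)^2*(z + 3)^2*(z - 3)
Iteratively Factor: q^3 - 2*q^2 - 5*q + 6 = (q + 2)*(q^2 - 4*q + 3) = (q - 3)*(q + 2)*(q - 1)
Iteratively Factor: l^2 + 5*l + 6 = (l + 3)*(l + 2)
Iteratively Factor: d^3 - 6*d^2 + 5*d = (d)*(d^2 - 6*d + 5) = d*(d - 5)*(d - 1)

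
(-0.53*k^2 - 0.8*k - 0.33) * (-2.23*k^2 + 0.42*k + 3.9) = 1.1819*k^4 + 1.5614*k^3 - 1.6671*k^2 - 3.2586*k - 1.287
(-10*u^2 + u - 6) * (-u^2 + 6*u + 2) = 10*u^4 - 61*u^3 - 8*u^2 - 34*u - 12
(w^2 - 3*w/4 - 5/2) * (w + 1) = w^3 + w^2/4 - 13*w/4 - 5/2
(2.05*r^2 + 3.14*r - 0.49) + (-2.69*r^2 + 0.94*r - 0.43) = -0.64*r^2 + 4.08*r - 0.92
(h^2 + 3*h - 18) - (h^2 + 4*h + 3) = -h - 21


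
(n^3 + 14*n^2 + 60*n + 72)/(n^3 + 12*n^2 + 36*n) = (n + 2)/n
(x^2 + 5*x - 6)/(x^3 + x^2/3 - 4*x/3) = 3*(x + 6)/(x*(3*x + 4))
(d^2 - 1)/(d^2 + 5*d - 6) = (d + 1)/(d + 6)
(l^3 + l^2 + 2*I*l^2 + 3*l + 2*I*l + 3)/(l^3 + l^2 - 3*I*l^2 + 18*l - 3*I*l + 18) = (l - I)/(l - 6*I)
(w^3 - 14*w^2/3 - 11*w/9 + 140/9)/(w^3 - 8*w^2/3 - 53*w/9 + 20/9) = (3*w - 7)/(3*w - 1)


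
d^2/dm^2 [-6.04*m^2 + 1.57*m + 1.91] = -12.0800000000000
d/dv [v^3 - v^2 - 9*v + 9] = 3*v^2 - 2*v - 9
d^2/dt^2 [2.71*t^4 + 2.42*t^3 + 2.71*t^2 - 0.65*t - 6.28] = 32.52*t^2 + 14.52*t + 5.42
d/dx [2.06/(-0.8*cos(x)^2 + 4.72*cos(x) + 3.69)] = (9.7232 - 3.296*cos(x))*sin(x)/(-0.8*cos(x)^2 + 4.72*cos(x) + 3.69)^2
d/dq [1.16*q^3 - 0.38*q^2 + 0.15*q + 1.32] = 3.48*q^2 - 0.76*q + 0.15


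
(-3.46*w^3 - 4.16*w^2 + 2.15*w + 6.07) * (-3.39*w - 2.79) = 11.7294*w^4 + 23.7558*w^3 + 4.3179*w^2 - 26.5758*w - 16.9353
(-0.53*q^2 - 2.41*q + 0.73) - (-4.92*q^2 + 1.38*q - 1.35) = 4.39*q^2 - 3.79*q + 2.08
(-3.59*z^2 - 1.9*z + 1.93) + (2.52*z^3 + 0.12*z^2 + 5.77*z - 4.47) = 2.52*z^3 - 3.47*z^2 + 3.87*z - 2.54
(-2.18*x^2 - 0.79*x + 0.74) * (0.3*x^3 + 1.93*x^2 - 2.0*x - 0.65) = -0.654*x^5 - 4.4444*x^4 + 3.0573*x^3 + 4.4252*x^2 - 0.9665*x - 0.481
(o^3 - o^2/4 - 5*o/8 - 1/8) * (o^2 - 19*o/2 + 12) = o^5 - 39*o^4/4 + 55*o^3/4 + 45*o^2/16 - 101*o/16 - 3/2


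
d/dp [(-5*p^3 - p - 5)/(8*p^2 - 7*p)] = (-40*p^4 + 70*p^3 + 8*p^2 + 80*p - 35)/(p^2*(64*p^2 - 112*p + 49))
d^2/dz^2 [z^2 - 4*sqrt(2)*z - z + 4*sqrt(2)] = 2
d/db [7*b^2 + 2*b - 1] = 14*b + 2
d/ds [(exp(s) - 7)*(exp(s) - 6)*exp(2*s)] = (4*exp(2*s) - 39*exp(s) + 84)*exp(2*s)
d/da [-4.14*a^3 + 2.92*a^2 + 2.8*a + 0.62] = -12.42*a^2 + 5.84*a + 2.8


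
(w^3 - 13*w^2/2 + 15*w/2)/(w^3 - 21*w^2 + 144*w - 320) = w*(2*w - 3)/(2*(w^2 - 16*w + 64))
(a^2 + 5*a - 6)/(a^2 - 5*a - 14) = (-a^2 - 5*a + 6)/(-a^2 + 5*a + 14)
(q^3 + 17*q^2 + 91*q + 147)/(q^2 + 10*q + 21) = q + 7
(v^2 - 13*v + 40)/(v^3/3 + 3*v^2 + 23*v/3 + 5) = 3*(v^2 - 13*v + 40)/(v^3 + 9*v^2 + 23*v + 15)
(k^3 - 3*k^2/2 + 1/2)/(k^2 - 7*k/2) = (2*k^3 - 3*k^2 + 1)/(k*(2*k - 7))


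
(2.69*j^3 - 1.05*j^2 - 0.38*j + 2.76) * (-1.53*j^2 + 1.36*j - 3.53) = -4.1157*j^5 + 5.2649*j^4 - 10.3423*j^3 - 1.0331*j^2 + 5.095*j - 9.7428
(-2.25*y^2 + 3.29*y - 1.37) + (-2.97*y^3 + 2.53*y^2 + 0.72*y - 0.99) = -2.97*y^3 + 0.28*y^2 + 4.01*y - 2.36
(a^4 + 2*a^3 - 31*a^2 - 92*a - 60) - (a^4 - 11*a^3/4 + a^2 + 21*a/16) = 19*a^3/4 - 32*a^2 - 1493*a/16 - 60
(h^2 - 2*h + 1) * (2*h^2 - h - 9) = 2*h^4 - 5*h^3 - 5*h^2 + 17*h - 9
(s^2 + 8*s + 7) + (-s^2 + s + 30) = 9*s + 37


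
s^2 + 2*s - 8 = (s - 2)*(s + 4)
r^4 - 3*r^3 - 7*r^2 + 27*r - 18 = (r - 3)*(r - 2)*(r - 1)*(r + 3)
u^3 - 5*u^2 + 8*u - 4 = (u - 2)^2*(u - 1)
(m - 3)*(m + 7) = m^2 + 4*m - 21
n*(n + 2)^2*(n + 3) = n^4 + 7*n^3 + 16*n^2 + 12*n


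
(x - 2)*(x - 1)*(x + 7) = x^3 + 4*x^2 - 19*x + 14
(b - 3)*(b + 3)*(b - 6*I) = b^3 - 6*I*b^2 - 9*b + 54*I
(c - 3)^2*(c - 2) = c^3 - 8*c^2 + 21*c - 18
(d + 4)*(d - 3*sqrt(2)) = d^2 - 3*sqrt(2)*d + 4*d - 12*sqrt(2)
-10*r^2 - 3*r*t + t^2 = (-5*r + t)*(2*r + t)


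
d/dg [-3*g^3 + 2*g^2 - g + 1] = -9*g^2 + 4*g - 1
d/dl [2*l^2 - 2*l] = 4*l - 2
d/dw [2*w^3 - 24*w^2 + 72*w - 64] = 6*w^2 - 48*w + 72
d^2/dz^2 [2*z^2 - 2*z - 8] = 4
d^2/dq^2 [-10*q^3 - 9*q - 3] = -60*q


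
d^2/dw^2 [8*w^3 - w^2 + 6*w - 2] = 48*w - 2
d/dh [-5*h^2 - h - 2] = -10*h - 1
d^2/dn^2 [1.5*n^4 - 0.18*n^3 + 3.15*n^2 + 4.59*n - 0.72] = 18.0*n^2 - 1.08*n + 6.3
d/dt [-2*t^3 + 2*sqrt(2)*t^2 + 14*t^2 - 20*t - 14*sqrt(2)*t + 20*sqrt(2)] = -6*t^2 + 4*sqrt(2)*t + 28*t - 20 - 14*sqrt(2)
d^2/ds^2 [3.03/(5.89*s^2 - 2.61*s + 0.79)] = (-210.234126*s^2 + 93.159774*s + 3.03*(11.78*s - 2.61)*(23.56*s - 5.22) - 28.197786)/(5.89*s^2 - 2.61*s + 0.79)^3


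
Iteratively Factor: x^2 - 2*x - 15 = (x + 3)*(x - 5)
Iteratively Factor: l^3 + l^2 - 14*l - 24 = (l + 3)*(l^2 - 2*l - 8) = (l + 2)*(l + 3)*(l - 4)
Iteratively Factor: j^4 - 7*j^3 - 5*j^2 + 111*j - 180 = (j + 4)*(j^3 - 11*j^2 + 39*j - 45) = (j - 3)*(j + 4)*(j^2 - 8*j + 15) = (j - 3)^2*(j + 4)*(j - 5)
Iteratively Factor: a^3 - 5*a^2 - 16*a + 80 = (a - 4)*(a^2 - a - 20) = (a - 5)*(a - 4)*(a + 4)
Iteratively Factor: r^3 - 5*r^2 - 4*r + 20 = (r + 2)*(r^2 - 7*r + 10) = (r - 5)*(r + 2)*(r - 2)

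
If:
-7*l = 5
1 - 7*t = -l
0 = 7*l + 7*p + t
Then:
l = -5/7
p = 243/343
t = 2/49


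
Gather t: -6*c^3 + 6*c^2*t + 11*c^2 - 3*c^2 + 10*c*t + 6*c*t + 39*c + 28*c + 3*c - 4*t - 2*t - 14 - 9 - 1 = -6*c^3 + 8*c^2 + 70*c + t*(6*c^2 + 16*c - 6) - 24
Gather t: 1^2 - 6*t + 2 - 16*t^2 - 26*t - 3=-16*t^2 - 32*t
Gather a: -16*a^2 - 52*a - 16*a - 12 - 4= -16*a^2 - 68*a - 16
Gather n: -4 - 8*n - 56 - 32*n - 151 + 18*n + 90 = -22*n - 121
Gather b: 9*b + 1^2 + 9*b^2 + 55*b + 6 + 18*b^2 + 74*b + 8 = 27*b^2 + 138*b + 15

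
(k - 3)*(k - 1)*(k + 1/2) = k^3 - 7*k^2/2 + k + 3/2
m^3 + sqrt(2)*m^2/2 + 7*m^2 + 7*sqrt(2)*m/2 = m*(m + 7)*(m + sqrt(2)/2)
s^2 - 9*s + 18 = (s - 6)*(s - 3)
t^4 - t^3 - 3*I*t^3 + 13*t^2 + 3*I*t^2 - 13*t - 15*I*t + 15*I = (t - 1)*(t - 5*I)*(t - I)*(t + 3*I)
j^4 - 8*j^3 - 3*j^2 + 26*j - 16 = (j - 8)*(j - 1)^2*(j + 2)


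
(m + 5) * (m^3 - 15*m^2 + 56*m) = m^4 - 10*m^3 - 19*m^2 + 280*m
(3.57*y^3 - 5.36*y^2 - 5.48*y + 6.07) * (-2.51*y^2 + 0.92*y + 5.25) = -8.9607*y^5 + 16.738*y^4 + 27.5661*y^3 - 48.4173*y^2 - 23.1856*y + 31.8675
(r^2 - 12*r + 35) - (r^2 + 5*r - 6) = 41 - 17*r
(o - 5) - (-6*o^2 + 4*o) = 6*o^2 - 3*o - 5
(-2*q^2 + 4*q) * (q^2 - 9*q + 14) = -2*q^4 + 22*q^3 - 64*q^2 + 56*q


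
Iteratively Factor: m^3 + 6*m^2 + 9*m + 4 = (m + 1)*(m^2 + 5*m + 4) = (m + 1)^2*(m + 4)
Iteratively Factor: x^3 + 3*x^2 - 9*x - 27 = (x - 3)*(x^2 + 6*x + 9) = (x - 3)*(x + 3)*(x + 3)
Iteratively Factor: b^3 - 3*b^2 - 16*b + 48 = (b + 4)*(b^2 - 7*b + 12) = (b - 4)*(b + 4)*(b - 3)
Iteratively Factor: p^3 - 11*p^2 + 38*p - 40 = (p - 2)*(p^2 - 9*p + 20) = (p - 5)*(p - 2)*(p - 4)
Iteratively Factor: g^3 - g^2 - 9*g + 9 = (g - 1)*(g^2 - 9) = (g - 1)*(g + 3)*(g - 3)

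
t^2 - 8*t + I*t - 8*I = (t - 8)*(t + I)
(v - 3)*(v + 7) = v^2 + 4*v - 21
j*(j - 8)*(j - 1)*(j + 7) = j^4 - 2*j^3 - 55*j^2 + 56*j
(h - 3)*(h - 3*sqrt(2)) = h^2 - 3*sqrt(2)*h - 3*h + 9*sqrt(2)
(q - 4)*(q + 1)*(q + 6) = q^3 + 3*q^2 - 22*q - 24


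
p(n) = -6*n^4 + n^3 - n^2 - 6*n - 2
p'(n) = -24*n^3 + 3*n^2 - 2*n - 6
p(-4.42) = -2371.39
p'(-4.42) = 2133.87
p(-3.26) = -705.39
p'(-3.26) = 863.91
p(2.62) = -289.32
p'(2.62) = -422.28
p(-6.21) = -9165.93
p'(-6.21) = 5869.71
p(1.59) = -48.40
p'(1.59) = -98.07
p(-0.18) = -0.96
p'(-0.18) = -5.40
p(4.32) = -2055.67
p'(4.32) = -1893.57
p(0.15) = -2.92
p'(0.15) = -6.31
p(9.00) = -38774.00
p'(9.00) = -17277.00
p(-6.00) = -7994.00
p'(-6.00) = 5298.00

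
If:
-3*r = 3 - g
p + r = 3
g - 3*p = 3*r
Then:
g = 9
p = 1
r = 2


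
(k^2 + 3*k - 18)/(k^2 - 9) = (k + 6)/(k + 3)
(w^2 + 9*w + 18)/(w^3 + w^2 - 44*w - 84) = (w + 3)/(w^2 - 5*w - 14)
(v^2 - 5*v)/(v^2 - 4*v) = (v - 5)/(v - 4)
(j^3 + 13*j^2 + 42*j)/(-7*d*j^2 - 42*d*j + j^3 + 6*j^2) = (-j - 7)/(7*d - j)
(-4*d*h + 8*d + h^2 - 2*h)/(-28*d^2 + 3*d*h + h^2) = (h - 2)/(7*d + h)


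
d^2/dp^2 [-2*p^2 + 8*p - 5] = -4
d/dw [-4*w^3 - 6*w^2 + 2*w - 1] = -12*w^2 - 12*w + 2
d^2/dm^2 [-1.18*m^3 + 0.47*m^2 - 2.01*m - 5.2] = 0.94 - 7.08*m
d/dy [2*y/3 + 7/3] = 2/3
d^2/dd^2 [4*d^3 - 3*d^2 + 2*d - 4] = 24*d - 6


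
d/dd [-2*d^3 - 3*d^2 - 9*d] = -6*d^2 - 6*d - 9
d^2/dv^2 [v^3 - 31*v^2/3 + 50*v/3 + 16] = 6*v - 62/3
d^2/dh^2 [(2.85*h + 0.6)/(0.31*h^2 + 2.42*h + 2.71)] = ((0.62*h + 2.42)*(1.24*h + 4.84)*(2.85*h + 0.6) - (5.301*h + 14.166)*(0.31*h^2 + 2.42*h + 2.71))/(0.31*h^2 + 2.42*h + 2.71)^3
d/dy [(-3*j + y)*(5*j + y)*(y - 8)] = -15*j^2 + 4*j*y - 16*j + 3*y^2 - 16*y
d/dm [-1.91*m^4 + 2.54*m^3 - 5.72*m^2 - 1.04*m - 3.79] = -7.64*m^3 + 7.62*m^2 - 11.44*m - 1.04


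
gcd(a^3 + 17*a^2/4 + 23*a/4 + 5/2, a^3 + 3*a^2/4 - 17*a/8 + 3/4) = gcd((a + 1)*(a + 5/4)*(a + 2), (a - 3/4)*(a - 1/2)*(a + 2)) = a + 2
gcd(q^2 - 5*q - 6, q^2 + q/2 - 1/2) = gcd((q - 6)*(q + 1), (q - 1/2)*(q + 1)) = q + 1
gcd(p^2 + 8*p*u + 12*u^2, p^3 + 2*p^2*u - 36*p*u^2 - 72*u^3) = p^2 + 8*p*u + 12*u^2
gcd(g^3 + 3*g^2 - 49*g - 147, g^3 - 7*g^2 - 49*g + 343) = g^2 - 49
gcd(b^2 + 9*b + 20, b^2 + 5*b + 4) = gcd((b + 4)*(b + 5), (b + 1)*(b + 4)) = b + 4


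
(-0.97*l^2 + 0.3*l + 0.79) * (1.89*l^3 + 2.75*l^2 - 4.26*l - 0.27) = -1.8333*l^5 - 2.1005*l^4 + 6.4503*l^3 + 1.1564*l^2 - 3.4464*l - 0.2133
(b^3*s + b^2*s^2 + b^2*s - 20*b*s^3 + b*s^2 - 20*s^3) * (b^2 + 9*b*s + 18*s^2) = b^5*s + 10*b^4*s^2 + b^4*s + 7*b^3*s^3 + 10*b^3*s^2 - 162*b^2*s^4 + 7*b^2*s^3 - 360*b*s^5 - 162*b*s^4 - 360*s^5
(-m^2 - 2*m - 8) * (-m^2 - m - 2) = m^4 + 3*m^3 + 12*m^2 + 12*m + 16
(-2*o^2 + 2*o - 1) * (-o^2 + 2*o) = 2*o^4 - 6*o^3 + 5*o^2 - 2*o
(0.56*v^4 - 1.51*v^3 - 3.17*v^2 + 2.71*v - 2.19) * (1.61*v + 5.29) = 0.9016*v^5 + 0.5313*v^4 - 13.0916*v^3 - 12.4062*v^2 + 10.81*v - 11.5851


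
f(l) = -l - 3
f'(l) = -1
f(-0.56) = -2.44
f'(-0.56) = -1.00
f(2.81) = -5.81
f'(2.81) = -1.00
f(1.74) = -4.74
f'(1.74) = -1.00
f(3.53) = -6.53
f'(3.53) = -1.00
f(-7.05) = 4.05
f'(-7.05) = -1.00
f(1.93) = -4.93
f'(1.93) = -1.00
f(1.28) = -4.28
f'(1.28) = -1.00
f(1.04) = -4.04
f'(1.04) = -1.00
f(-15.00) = 12.00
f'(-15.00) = -1.00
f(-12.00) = 9.00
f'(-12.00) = -1.00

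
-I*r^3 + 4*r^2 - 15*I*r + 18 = (r - 3*I)*(r + 6*I)*(-I*r + 1)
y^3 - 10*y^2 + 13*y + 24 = (y - 8)*(y - 3)*(y + 1)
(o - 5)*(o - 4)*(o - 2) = o^3 - 11*o^2 + 38*o - 40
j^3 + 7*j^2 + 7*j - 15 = (j - 1)*(j + 3)*(j + 5)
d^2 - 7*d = d*(d - 7)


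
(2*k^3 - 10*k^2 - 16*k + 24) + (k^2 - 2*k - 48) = 2*k^3 - 9*k^2 - 18*k - 24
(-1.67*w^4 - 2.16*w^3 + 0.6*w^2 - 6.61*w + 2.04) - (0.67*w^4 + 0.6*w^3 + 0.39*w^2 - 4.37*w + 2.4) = -2.34*w^4 - 2.76*w^3 + 0.21*w^2 - 2.24*w - 0.36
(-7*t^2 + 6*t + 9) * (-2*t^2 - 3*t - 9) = 14*t^4 + 9*t^3 + 27*t^2 - 81*t - 81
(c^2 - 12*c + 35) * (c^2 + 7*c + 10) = c^4 - 5*c^3 - 39*c^2 + 125*c + 350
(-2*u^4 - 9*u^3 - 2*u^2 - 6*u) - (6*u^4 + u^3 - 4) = -8*u^4 - 10*u^3 - 2*u^2 - 6*u + 4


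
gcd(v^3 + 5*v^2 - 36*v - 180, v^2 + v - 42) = v - 6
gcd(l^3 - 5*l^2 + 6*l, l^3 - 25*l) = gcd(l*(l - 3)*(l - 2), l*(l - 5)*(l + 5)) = l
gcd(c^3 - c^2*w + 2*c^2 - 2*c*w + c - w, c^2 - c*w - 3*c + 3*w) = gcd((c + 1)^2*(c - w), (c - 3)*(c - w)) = -c + w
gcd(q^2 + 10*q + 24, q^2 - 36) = q + 6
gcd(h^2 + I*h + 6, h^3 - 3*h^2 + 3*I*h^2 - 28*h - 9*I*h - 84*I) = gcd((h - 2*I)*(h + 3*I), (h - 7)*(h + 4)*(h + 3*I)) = h + 3*I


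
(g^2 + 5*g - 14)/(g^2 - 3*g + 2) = (g + 7)/(g - 1)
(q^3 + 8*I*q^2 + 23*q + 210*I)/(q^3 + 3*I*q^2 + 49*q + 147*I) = (q^2 + I*q + 30)/(q^2 - 4*I*q + 21)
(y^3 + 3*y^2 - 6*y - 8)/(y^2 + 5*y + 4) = y - 2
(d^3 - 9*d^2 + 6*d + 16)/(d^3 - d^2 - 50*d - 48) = (d - 2)/(d + 6)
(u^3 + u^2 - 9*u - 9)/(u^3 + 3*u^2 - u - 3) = (u - 3)/(u - 1)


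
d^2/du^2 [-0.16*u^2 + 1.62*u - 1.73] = -0.320000000000000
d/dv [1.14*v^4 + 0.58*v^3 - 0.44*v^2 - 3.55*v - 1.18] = 4.56*v^3 + 1.74*v^2 - 0.88*v - 3.55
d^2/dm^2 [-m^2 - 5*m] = -2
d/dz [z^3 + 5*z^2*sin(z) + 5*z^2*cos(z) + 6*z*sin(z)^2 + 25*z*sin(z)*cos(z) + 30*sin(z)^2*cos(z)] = 5*sqrt(2)*z^2*cos(z + pi/4) + 3*z^2 + 6*z*sin(2*z) + 10*sqrt(2)*z*sin(z + pi/4) + 25*z*cos(2*z) - 15*sin(z)/2 + 25*sin(2*z)/2 + 45*sin(3*z)/2 - 3*cos(2*z) + 3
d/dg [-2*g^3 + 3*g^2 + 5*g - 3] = -6*g^2 + 6*g + 5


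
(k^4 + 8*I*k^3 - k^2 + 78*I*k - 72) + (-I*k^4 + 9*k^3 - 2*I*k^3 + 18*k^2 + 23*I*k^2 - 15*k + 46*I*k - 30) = k^4 - I*k^4 + 9*k^3 + 6*I*k^3 + 17*k^2 + 23*I*k^2 - 15*k + 124*I*k - 102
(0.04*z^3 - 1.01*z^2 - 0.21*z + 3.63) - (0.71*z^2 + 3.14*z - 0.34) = 0.04*z^3 - 1.72*z^2 - 3.35*z + 3.97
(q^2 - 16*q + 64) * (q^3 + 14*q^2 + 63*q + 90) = q^5 - 2*q^4 - 97*q^3 - 22*q^2 + 2592*q + 5760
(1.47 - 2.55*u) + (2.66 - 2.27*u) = 4.13 - 4.82*u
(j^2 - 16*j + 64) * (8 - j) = -j^3 + 24*j^2 - 192*j + 512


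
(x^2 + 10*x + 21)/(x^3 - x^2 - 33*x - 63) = (x + 7)/(x^2 - 4*x - 21)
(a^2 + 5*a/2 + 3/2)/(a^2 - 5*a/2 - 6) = (a + 1)/(a - 4)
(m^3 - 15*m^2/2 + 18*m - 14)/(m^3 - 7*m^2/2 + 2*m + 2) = (2*m - 7)/(2*m + 1)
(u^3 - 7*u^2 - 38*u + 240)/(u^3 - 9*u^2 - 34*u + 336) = (u - 5)/(u - 7)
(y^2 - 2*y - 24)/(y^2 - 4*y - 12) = (y + 4)/(y + 2)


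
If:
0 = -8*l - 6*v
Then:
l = -3*v/4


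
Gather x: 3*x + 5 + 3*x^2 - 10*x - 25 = 3*x^2 - 7*x - 20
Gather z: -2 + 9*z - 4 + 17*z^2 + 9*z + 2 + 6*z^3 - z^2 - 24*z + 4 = 6*z^3 + 16*z^2 - 6*z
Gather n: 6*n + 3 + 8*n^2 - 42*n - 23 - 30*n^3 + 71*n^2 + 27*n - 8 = -30*n^3 + 79*n^2 - 9*n - 28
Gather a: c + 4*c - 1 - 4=5*c - 5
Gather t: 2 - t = 2 - t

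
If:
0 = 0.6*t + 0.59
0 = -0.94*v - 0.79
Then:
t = -0.98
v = -0.84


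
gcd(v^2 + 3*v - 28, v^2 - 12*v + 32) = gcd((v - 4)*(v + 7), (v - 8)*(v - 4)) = v - 4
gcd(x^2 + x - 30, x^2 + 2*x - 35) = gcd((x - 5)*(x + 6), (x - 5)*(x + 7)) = x - 5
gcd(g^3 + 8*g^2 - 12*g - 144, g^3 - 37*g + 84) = g - 4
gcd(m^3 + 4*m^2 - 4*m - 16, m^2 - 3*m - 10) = m + 2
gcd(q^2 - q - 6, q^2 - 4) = q + 2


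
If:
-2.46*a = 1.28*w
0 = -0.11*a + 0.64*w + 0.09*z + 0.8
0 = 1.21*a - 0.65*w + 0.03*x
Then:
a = 0.0671641791044776*z + 0.597014925373134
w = -0.129081156716418*z - 1.14738805970149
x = -5.50571361940298*z - 48.9396766169154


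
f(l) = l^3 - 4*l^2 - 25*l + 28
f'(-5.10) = 93.83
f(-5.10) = -81.19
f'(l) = 3*l^2 - 8*l - 25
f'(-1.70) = -2.73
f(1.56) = -16.94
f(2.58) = -45.95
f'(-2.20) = 7.12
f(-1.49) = 53.06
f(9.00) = 208.00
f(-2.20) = 52.99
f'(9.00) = 146.00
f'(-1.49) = -6.42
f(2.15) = -34.30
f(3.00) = -56.00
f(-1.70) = 54.03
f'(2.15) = -28.33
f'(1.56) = -30.18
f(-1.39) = 52.34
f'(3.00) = -22.00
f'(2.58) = -25.67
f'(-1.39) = -8.08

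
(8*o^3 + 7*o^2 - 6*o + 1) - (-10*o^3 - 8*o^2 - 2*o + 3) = 18*o^3 + 15*o^2 - 4*o - 2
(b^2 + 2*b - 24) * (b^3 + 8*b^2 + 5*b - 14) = b^5 + 10*b^4 - 3*b^3 - 196*b^2 - 148*b + 336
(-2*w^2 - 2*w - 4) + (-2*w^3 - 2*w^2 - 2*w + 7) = -2*w^3 - 4*w^2 - 4*w + 3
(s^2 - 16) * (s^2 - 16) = s^4 - 32*s^2 + 256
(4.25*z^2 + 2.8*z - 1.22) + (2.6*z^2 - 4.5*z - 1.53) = 6.85*z^2 - 1.7*z - 2.75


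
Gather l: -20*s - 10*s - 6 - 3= -30*s - 9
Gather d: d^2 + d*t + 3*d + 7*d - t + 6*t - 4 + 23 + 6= d^2 + d*(t + 10) + 5*t + 25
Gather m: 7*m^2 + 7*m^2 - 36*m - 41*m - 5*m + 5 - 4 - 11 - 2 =14*m^2 - 82*m - 12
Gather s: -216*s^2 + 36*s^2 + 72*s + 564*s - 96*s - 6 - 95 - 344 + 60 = -180*s^2 + 540*s - 385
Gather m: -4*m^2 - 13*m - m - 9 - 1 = -4*m^2 - 14*m - 10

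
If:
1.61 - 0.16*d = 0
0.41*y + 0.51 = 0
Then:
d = 10.06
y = -1.24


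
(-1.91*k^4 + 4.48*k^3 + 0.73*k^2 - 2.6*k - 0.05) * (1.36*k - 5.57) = -2.5976*k^5 + 16.7315*k^4 - 23.9608*k^3 - 7.6021*k^2 + 14.414*k + 0.2785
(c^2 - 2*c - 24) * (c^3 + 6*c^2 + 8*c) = c^5 + 4*c^4 - 28*c^3 - 160*c^2 - 192*c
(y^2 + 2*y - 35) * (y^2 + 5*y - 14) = y^4 + 7*y^3 - 39*y^2 - 203*y + 490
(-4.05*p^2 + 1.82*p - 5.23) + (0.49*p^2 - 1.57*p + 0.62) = -3.56*p^2 + 0.25*p - 4.61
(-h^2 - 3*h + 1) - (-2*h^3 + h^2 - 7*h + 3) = 2*h^3 - 2*h^2 + 4*h - 2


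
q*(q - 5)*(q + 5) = q^3 - 25*q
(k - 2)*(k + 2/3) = k^2 - 4*k/3 - 4/3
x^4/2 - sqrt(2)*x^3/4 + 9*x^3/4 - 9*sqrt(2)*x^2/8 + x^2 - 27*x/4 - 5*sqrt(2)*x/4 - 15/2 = (x/2 + 1)*(x + 5/2)*(x - 3*sqrt(2)/2)*(x + sqrt(2))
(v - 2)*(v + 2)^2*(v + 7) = v^4 + 9*v^3 + 10*v^2 - 36*v - 56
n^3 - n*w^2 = n*(n - w)*(n + w)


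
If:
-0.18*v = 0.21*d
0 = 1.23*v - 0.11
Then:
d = -0.08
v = 0.09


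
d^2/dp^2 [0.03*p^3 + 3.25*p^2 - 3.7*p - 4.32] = 0.18*p + 6.5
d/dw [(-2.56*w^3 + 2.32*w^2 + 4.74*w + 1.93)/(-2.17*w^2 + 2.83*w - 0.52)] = (5.5552*w^4 - 14.4896*w^3 + 20.845*w^2 + 5.9634*w - 7.9267)/(4.7089*w^4 - 12.2822*w^3 + 10.2657*w^2 - 2.9432*w + 0.2704)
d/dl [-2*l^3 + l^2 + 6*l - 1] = -6*l^2 + 2*l + 6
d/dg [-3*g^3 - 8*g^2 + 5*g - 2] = -9*g^2 - 16*g + 5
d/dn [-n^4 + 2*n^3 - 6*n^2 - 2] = 2*n*(-2*n^2 + 3*n - 6)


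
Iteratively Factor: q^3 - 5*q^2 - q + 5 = (q - 5)*(q^2 - 1) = (q - 5)*(q - 1)*(q + 1)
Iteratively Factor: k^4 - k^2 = (k)*(k^3 - k) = k*(k - 1)*(k^2 + k) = k^2*(k - 1)*(k + 1)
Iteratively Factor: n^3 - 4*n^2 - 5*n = (n - 5)*(n^2 + n) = n*(n - 5)*(n + 1)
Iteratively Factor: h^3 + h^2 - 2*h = (h + 2)*(h^2 - h) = (h - 1)*(h + 2)*(h)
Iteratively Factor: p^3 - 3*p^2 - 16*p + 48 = (p + 4)*(p^2 - 7*p + 12) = (p - 3)*(p + 4)*(p - 4)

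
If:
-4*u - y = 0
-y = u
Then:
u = 0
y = 0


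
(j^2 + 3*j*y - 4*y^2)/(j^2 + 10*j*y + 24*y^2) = (j - y)/(j + 6*y)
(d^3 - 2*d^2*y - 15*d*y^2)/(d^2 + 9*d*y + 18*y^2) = d*(d - 5*y)/(d + 6*y)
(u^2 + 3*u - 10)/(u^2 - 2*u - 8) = (-u^2 - 3*u + 10)/(-u^2 + 2*u + 8)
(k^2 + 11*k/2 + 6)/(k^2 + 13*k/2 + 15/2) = (k + 4)/(k + 5)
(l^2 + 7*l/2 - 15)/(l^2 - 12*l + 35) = (l^2 + 7*l/2 - 15)/(l^2 - 12*l + 35)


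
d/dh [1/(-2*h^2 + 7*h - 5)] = (4*h - 7)/(2*h^2 - 7*h + 5)^2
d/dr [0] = 0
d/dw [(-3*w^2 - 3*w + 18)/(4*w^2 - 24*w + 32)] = 21/(4*(w^2 - 8*w + 16))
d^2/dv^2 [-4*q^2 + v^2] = 2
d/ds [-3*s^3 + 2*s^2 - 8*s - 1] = -9*s^2 + 4*s - 8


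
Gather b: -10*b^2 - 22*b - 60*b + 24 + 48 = -10*b^2 - 82*b + 72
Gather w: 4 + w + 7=w + 11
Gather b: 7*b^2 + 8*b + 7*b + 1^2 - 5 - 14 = 7*b^2 + 15*b - 18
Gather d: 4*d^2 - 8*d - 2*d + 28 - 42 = 4*d^2 - 10*d - 14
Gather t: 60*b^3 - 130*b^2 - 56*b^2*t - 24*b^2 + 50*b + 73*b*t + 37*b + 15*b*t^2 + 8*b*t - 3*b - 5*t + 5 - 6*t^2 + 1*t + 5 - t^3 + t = 60*b^3 - 154*b^2 + 84*b - t^3 + t^2*(15*b - 6) + t*(-56*b^2 + 81*b - 3) + 10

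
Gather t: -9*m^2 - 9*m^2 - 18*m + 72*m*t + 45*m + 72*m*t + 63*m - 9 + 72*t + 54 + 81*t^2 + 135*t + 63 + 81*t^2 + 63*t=-18*m^2 + 90*m + 162*t^2 + t*(144*m + 270) + 108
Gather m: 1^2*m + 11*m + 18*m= 30*m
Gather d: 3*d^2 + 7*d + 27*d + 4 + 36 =3*d^2 + 34*d + 40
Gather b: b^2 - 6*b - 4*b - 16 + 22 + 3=b^2 - 10*b + 9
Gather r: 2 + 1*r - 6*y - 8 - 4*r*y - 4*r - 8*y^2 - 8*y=r*(-4*y - 3) - 8*y^2 - 14*y - 6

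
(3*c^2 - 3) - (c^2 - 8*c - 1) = 2*c^2 + 8*c - 2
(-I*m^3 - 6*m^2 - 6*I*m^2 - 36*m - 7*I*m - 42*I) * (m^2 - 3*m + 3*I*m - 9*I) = -I*m^5 - 3*m^4 - 3*I*m^4 - 9*m^3 - 7*I*m^3 + 75*m^2 - 75*I*m^2 + 63*m + 450*I*m - 378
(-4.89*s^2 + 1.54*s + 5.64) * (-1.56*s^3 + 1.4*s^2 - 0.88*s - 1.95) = 7.6284*s^5 - 9.2484*s^4 - 2.3392*s^3 + 16.0763*s^2 - 7.9662*s - 10.998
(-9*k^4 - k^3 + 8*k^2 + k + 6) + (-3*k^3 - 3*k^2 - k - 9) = -9*k^4 - 4*k^3 + 5*k^2 - 3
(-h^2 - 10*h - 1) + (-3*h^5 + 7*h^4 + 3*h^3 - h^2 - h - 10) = -3*h^5 + 7*h^4 + 3*h^3 - 2*h^2 - 11*h - 11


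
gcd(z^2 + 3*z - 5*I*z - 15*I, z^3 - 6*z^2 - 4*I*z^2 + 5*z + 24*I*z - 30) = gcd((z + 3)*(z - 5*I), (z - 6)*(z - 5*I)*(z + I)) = z - 5*I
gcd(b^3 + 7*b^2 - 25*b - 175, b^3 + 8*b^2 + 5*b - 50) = b + 5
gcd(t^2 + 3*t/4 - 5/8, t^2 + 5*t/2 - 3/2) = t - 1/2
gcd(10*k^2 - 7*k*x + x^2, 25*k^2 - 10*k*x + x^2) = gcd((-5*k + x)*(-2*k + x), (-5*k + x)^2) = -5*k + x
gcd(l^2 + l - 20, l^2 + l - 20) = l^2 + l - 20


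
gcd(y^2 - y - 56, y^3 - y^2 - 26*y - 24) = 1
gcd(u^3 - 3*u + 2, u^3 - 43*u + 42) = u - 1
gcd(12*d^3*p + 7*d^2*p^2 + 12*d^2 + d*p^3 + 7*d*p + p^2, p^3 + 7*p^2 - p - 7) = 1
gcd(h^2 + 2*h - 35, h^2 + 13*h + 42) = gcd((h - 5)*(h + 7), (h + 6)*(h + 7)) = h + 7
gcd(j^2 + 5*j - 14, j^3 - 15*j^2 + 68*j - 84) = j - 2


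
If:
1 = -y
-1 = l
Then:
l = -1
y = -1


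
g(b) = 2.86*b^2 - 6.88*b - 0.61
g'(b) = 5.72*b - 6.88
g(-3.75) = 65.41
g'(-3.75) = -28.33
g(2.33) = -1.11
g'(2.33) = 6.45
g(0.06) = -1.01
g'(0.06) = -6.54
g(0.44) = -3.08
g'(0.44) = -4.36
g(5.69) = 52.84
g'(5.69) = 25.67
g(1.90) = -3.36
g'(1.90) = 3.99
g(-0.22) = 1.04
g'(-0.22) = -8.14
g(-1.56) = 17.08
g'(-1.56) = -15.80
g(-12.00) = 493.79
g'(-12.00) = -75.52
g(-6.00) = 143.63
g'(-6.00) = -41.20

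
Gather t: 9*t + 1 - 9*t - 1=0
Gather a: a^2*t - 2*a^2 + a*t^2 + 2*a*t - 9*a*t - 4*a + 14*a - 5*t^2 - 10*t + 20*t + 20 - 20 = a^2*(t - 2) + a*(t^2 - 7*t + 10) - 5*t^2 + 10*t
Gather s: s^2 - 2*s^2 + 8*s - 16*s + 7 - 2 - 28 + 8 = -s^2 - 8*s - 15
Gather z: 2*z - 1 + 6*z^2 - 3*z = 6*z^2 - z - 1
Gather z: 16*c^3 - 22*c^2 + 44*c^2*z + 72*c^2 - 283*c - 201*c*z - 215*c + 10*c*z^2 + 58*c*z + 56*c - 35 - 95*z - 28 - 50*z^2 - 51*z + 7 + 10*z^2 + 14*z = 16*c^3 + 50*c^2 - 442*c + z^2*(10*c - 40) + z*(44*c^2 - 143*c - 132) - 56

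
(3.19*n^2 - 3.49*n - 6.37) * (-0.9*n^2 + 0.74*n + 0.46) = -2.871*n^4 + 5.5016*n^3 + 4.6178*n^2 - 6.3192*n - 2.9302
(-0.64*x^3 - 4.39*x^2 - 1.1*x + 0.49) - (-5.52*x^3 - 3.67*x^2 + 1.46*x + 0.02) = 4.88*x^3 - 0.72*x^2 - 2.56*x + 0.47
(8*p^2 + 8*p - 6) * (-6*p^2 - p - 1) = -48*p^4 - 56*p^3 + 20*p^2 - 2*p + 6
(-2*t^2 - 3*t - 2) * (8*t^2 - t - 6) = -16*t^4 - 22*t^3 - t^2 + 20*t + 12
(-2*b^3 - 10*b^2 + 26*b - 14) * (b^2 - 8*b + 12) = -2*b^5 + 6*b^4 + 82*b^3 - 342*b^2 + 424*b - 168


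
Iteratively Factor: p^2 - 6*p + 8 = (p - 2)*(p - 4)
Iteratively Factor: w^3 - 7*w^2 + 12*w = (w - 3)*(w^2 - 4*w) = (w - 4)*(w - 3)*(w)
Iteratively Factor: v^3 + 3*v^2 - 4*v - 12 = (v + 2)*(v^2 + v - 6) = (v - 2)*(v + 2)*(v + 3)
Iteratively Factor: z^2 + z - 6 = (z + 3)*(z - 2)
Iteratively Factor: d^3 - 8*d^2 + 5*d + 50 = (d + 2)*(d^2 - 10*d + 25) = (d - 5)*(d + 2)*(d - 5)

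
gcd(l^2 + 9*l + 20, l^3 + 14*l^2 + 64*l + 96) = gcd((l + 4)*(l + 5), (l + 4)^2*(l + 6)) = l + 4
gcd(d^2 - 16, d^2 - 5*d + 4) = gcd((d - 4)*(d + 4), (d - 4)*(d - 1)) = d - 4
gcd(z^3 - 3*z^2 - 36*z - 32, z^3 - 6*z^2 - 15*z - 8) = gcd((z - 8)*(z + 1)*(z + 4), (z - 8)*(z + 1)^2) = z^2 - 7*z - 8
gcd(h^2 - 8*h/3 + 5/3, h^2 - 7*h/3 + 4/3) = h - 1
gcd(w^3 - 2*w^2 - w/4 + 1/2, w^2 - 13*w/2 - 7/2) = w + 1/2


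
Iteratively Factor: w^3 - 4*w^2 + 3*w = (w - 3)*(w^2 - w) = (w - 3)*(w - 1)*(w)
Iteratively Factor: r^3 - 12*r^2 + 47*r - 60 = (r - 4)*(r^2 - 8*r + 15) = (r - 4)*(r - 3)*(r - 5)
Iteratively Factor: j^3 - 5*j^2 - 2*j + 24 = (j - 4)*(j^2 - j - 6) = (j - 4)*(j + 2)*(j - 3)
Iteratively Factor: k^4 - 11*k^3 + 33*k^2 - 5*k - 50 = (k - 5)*(k^3 - 6*k^2 + 3*k + 10) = (k - 5)*(k + 1)*(k^2 - 7*k + 10) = (k - 5)^2*(k + 1)*(k - 2)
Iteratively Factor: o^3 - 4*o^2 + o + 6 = (o - 2)*(o^2 - 2*o - 3) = (o - 3)*(o - 2)*(o + 1)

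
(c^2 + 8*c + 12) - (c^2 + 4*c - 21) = 4*c + 33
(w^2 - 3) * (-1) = 3 - w^2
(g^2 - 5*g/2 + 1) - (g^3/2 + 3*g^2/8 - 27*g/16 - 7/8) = -g^3/2 + 5*g^2/8 - 13*g/16 + 15/8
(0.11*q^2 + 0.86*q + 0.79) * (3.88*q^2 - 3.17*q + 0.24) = 0.4268*q^4 + 2.9881*q^3 + 0.3654*q^2 - 2.2979*q + 0.1896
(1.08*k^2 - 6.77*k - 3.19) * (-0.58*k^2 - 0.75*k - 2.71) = -0.6264*k^4 + 3.1166*k^3 + 4.0009*k^2 + 20.7392*k + 8.6449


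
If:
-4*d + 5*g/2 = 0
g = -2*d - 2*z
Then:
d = -5*z/9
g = -8*z/9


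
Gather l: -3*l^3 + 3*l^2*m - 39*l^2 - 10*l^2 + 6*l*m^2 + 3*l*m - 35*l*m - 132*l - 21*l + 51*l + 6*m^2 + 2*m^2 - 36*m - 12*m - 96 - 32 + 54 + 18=-3*l^3 + l^2*(3*m - 49) + l*(6*m^2 - 32*m - 102) + 8*m^2 - 48*m - 56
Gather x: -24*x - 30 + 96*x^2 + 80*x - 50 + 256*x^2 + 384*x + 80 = 352*x^2 + 440*x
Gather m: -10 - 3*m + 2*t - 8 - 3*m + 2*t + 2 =-6*m + 4*t - 16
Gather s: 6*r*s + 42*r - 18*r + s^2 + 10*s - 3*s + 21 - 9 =24*r + s^2 + s*(6*r + 7) + 12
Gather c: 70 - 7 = 63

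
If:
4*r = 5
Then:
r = 5/4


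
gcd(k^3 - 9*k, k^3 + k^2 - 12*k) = k^2 - 3*k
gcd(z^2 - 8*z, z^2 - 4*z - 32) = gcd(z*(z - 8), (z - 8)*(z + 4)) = z - 8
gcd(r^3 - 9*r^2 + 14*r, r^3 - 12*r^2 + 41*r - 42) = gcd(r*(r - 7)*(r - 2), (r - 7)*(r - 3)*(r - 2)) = r^2 - 9*r + 14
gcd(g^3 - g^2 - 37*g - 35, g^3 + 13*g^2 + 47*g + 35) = g^2 + 6*g + 5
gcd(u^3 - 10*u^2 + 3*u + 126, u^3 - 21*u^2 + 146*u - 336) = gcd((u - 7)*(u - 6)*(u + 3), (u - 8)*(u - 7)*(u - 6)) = u^2 - 13*u + 42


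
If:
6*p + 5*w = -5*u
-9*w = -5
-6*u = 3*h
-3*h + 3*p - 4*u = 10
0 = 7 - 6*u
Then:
No Solution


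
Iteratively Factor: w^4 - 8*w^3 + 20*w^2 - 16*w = (w - 4)*(w^3 - 4*w^2 + 4*w) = w*(w - 4)*(w^2 - 4*w + 4) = w*(w - 4)*(w - 2)*(w - 2)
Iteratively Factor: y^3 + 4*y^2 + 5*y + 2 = (y + 1)*(y^2 + 3*y + 2) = (y + 1)^2*(y + 2)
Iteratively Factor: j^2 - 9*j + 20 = (j - 5)*(j - 4)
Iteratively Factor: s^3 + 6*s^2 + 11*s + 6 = (s + 2)*(s^2 + 4*s + 3) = (s + 1)*(s + 2)*(s + 3)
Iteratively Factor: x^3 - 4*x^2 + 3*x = (x - 1)*(x^2 - 3*x) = x*(x - 1)*(x - 3)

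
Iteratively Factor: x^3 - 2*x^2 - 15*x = (x - 5)*(x^2 + 3*x) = x*(x - 5)*(x + 3)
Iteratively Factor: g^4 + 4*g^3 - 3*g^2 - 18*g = (g + 3)*(g^3 + g^2 - 6*g) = (g + 3)^2*(g^2 - 2*g) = g*(g + 3)^2*(g - 2)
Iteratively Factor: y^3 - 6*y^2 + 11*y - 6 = (y - 1)*(y^2 - 5*y + 6) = (y - 2)*(y - 1)*(y - 3)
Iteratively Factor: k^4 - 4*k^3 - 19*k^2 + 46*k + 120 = (k - 4)*(k^3 - 19*k - 30) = (k - 5)*(k - 4)*(k^2 + 5*k + 6) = (k - 5)*(k - 4)*(k + 2)*(k + 3)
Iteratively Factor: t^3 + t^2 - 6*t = (t)*(t^2 + t - 6) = t*(t + 3)*(t - 2)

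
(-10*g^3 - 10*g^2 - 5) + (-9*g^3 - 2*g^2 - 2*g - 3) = -19*g^3 - 12*g^2 - 2*g - 8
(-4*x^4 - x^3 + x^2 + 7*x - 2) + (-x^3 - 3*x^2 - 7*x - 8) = -4*x^4 - 2*x^3 - 2*x^2 - 10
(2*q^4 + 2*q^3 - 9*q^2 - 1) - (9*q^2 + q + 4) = 2*q^4 + 2*q^3 - 18*q^2 - q - 5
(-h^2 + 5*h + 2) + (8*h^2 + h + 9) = 7*h^2 + 6*h + 11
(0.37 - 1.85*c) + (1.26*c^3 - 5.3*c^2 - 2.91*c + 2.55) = 1.26*c^3 - 5.3*c^2 - 4.76*c + 2.92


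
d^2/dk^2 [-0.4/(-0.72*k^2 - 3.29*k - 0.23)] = (-0.41472*k^2 - 1.89504*k + 0.4*(1.44*k + 3.29)*(2.88*k + 6.58) - 0.13248)/(0.72*k^2 + 3.29*k + 0.23)^3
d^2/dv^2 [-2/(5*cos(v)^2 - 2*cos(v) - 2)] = (-200*sin(v)^4 + 188*sin(v)^2 - 67*cos(v) + 15*cos(3*v) + 68)/(5*sin(v)^2 + 2*cos(v) - 3)^3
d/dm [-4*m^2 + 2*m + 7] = 2 - 8*m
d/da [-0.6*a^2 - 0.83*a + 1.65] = -1.2*a - 0.83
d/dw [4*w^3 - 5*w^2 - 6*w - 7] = 12*w^2 - 10*w - 6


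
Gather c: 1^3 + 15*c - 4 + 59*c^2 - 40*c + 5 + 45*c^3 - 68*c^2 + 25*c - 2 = 45*c^3 - 9*c^2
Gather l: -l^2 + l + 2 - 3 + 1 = -l^2 + l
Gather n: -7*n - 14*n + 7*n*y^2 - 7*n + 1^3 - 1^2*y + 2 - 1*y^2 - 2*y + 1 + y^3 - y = n*(7*y^2 - 28) + y^3 - y^2 - 4*y + 4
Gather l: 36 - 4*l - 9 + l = 27 - 3*l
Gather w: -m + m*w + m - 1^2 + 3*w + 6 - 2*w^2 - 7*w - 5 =-2*w^2 + w*(m - 4)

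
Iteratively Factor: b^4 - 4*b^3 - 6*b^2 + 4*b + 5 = (b - 1)*(b^3 - 3*b^2 - 9*b - 5) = (b - 1)*(b + 1)*(b^2 - 4*b - 5) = (b - 1)*(b + 1)^2*(b - 5)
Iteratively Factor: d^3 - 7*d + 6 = (d + 3)*(d^2 - 3*d + 2) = (d - 2)*(d + 3)*(d - 1)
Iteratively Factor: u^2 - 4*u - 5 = (u + 1)*(u - 5)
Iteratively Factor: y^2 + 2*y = (y + 2)*(y)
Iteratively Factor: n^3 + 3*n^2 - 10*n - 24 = (n + 4)*(n^2 - n - 6) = (n + 2)*(n + 4)*(n - 3)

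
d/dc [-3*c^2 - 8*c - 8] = -6*c - 8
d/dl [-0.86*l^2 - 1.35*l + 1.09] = -1.72*l - 1.35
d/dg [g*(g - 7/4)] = 2*g - 7/4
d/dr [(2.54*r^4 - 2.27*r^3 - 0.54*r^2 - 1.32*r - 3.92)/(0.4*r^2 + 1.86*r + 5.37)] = (2.032*r^5 + 13.2652*r^4 + 46.1148*r^3 - 37.0461*r^2 - 2.6636*r + 0.2028)/(0.16*r^4 + 1.488*r^3 + 7.7556*r^2 + 19.9764*r + 28.8369)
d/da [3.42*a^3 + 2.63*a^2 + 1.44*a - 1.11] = 10.26*a^2 + 5.26*a + 1.44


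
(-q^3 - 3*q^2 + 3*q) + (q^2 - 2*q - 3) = -q^3 - 2*q^2 + q - 3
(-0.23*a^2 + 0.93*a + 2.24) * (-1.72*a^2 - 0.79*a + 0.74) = 0.3956*a^4 - 1.4179*a^3 - 4.7577*a^2 - 1.0814*a + 1.6576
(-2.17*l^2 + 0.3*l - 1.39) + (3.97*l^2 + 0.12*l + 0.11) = 1.8*l^2 + 0.42*l - 1.28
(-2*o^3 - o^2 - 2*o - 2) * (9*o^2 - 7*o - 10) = -18*o^5 + 5*o^4 + 9*o^3 + 6*o^2 + 34*o + 20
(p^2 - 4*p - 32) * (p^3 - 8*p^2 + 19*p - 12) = p^5 - 12*p^4 + 19*p^3 + 168*p^2 - 560*p + 384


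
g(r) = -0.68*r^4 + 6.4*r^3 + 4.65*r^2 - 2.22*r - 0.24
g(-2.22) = -58.93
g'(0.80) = 16.12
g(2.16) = 66.35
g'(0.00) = -2.22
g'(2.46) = 96.36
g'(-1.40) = 29.86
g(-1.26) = -4.58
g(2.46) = 92.81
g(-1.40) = -8.19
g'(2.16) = 80.04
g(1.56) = 27.88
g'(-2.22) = 101.52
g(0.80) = 3.96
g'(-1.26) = 21.98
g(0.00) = -0.24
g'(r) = -2.72*r^3 + 19.2*r^2 + 9.3*r - 2.22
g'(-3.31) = 275.99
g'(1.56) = 48.69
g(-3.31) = -255.66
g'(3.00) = 125.04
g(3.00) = 152.67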